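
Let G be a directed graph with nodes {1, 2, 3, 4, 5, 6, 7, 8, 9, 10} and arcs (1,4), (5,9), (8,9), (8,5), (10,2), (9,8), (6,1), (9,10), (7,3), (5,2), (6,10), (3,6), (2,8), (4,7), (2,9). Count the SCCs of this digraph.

{1, 3, 4, 6, 7} are all mutually reachable — one SCC of size 5.
{2, 5, 8, 9, 10} are all mutually reachable — one SCC of size 5.
That gives 2 strongly connected components.

2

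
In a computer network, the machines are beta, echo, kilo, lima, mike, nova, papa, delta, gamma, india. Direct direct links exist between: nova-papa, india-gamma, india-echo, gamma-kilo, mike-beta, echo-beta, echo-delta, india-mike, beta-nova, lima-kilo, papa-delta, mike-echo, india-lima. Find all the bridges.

The edges on the cycle india-mike-beta-nova-papa-delta-echo-india are not bridges since each lies on that cycle.
Every edge lies on some cycle, so there are no bridges.

none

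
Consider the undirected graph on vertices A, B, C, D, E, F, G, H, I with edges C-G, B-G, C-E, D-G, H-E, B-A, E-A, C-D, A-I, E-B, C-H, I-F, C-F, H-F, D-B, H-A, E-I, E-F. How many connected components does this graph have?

1

Starting from A we can reach A, B, C, D, E, F, G, H, I. That is one component of size 9.
Total: 1 component.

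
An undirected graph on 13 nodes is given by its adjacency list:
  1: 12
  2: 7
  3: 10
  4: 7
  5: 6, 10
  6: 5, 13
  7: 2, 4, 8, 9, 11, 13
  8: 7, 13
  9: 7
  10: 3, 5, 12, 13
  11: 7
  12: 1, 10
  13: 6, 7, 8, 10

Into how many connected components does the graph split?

1

Starting from 1 we can reach 1, 2, 3, 4, 5, 6, 7, 8, 9, 10, 11, 12, 13. That is one component of size 13.
Total: 1 component.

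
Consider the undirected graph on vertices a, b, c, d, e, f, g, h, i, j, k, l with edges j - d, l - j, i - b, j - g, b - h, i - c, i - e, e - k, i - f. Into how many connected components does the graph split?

a is isolated — a component by itself.
Starting from d we can reach d, g, j, l. That is one component of size 4.
Starting from b we can reach b, c, e, f, h, i, k. That is one component of size 7.
Total: 3 components.

3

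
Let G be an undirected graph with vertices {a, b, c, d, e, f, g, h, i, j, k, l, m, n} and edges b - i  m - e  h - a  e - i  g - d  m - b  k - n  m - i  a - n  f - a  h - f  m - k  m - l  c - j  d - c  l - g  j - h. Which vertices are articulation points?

m

Removing m increases the component count from 1 to 2, so m is a cut vertex.
By contrast removing i leaves 1 component; it is not a cut vertex. No other vertex is a cut vertex either.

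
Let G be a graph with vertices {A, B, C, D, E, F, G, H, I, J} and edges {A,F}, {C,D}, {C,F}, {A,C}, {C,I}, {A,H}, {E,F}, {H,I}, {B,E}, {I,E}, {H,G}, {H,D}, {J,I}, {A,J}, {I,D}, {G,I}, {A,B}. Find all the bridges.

The edges on the cycle A-J-I-G-H-A are not bridges since each lies on that cycle.
Every edge lies on some cycle, so there are no bridges.

none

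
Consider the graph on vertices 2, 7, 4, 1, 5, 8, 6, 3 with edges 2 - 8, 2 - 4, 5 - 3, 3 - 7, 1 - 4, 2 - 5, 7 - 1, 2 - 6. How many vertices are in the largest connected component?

8

Starting from 1 we can reach 1, 2, 3, 4, 5, 6, 7, 8. That is one component of size 8.
The largest has 8 vertices.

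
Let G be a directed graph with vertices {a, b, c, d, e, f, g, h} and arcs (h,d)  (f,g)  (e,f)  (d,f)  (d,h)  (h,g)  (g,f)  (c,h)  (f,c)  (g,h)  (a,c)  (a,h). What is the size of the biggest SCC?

5

{c, d, f, g, h} are all mutually reachable — one SCC of size 5.
{a} is an SCC by itself.
{b} is an SCC by itself.
{e} is an SCC by itself.
The largest has 5 vertices.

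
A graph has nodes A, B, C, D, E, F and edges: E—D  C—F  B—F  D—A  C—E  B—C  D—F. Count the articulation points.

Removing D increases the component count from 1 to 2, so D is a cut vertex.
By contrast removing C leaves 1 component; it is not a cut vertex. No other vertex is a cut vertex either.

1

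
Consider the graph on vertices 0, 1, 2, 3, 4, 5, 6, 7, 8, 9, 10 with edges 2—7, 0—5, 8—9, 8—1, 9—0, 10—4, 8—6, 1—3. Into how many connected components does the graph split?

3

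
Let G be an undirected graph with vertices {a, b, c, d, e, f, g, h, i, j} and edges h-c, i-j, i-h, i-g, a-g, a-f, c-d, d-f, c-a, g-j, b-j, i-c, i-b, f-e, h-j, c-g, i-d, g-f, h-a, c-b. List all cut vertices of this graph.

f

Removing f increases the component count from 1 to 2, so f is a cut vertex.
By contrast removing i leaves 1 component; it is not a cut vertex. No other vertex is a cut vertex either.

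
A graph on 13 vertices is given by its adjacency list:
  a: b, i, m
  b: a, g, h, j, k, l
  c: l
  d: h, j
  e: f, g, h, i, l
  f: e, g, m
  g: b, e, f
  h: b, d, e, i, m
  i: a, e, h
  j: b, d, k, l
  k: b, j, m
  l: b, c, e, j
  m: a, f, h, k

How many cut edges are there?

1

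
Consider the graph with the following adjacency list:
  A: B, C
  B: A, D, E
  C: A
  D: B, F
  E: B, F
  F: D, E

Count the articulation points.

2

Removing A increases the component count from 1 to 2, so A is a cut vertex.
Removing B increases the component count from 1 to 2, so B is a cut vertex.
By contrast removing F leaves 1 component; it is not a cut vertex. No other vertex is a cut vertex either.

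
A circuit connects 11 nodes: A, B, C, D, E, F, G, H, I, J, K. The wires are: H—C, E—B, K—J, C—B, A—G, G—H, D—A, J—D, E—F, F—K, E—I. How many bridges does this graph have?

The edges on the cycle E-F-K-J-D-A-G-H-C-B-E are not bridges since each lies on that cycle.
But removing E—I disconnects E from I — this is a bridge.

1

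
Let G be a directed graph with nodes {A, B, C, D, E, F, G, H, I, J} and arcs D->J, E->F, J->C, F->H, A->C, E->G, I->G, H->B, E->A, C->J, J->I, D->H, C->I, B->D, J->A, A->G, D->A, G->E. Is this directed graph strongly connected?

From D we can reach every vertex (A, B, C, D, E, F, G, H, I, J), and every vertex can reach D (A, B, C, D, E, F, G, H, I, J). So the whole graph is one strongly connected component.

Yes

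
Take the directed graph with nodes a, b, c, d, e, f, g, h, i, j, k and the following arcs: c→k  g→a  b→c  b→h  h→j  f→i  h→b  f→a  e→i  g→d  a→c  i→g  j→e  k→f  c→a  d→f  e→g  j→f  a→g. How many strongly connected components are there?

4

{a, c, d, f, g, i, k} are all mutually reachable — one SCC of size 7.
{b, h} are all mutually reachable — one SCC of size 2.
{e} is an SCC by itself.
{j} is an SCC by itself.
That gives 4 strongly connected components.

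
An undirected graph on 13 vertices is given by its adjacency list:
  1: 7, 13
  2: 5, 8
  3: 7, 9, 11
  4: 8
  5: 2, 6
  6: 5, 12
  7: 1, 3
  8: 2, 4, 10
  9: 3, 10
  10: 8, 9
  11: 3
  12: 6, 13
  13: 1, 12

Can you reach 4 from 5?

Yes

From 5 we can reach 1, 2, 3, 4, 5, 6, 7, 8, 9, 10, 11, 12, 13, which includes 4.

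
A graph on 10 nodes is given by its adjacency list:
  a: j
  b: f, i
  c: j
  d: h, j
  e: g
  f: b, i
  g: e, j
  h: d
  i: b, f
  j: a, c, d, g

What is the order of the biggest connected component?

7

Starting from b we can reach b, f, i. That is one component of size 3.
Starting from a we can reach a, c, d, e, g, h, j. That is one component of size 7.
The largest has 7 vertices.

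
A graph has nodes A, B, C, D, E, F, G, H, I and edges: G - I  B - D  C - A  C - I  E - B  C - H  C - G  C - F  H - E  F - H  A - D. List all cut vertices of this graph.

C

Removing C increases the component count from 1 to 2, so C is a cut vertex.
By contrast removing D leaves 1 component; it is not a cut vertex. No other vertex is a cut vertex either.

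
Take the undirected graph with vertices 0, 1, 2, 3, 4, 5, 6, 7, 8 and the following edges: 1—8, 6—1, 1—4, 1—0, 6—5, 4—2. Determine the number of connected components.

3

3 is isolated — a component by itself.
7 is isolated — a component by itself.
Starting from 0 we can reach 0, 1, 2, 4, 5, 6, 8. That is one component of size 7.
Total: 3 components.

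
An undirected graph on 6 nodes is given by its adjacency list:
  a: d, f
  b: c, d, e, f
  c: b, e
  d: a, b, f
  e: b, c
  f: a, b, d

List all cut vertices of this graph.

b

Removing b increases the component count from 1 to 2, so b is a cut vertex.
By contrast removing c leaves 1 component; it is not a cut vertex. No other vertex is a cut vertex either.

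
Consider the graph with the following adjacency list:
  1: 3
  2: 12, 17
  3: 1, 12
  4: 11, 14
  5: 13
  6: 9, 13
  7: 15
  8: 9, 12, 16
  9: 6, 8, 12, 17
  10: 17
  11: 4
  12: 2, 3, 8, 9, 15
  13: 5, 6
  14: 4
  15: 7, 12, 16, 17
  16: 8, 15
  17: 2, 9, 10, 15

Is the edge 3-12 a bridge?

Removing 3-12 leaves no path between 3 and 12: the component count goes from 2 to 3. So it is a bridge.

Yes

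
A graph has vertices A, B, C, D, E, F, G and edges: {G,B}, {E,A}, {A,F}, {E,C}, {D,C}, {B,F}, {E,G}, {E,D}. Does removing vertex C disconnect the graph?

No

Deleting C leaves 1 component (was 1) (its neighbors D, E remain connected to each other), so C is not a cut vertex.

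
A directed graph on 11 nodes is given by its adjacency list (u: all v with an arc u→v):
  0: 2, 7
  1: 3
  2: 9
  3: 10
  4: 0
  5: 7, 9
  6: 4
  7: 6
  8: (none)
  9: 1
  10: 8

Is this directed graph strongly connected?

There is no directed path from 9 to 4, so the graph is not strongly connected.

No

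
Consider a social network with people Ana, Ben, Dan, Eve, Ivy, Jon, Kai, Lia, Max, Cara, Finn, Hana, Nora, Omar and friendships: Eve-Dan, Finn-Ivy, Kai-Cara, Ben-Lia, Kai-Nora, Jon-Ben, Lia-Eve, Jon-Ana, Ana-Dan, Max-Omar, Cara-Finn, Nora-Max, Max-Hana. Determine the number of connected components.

Starting from Ana we can reach Ana, Ben, Dan, Eve, Jon, Lia. That is one component of size 6.
Starting from Ivy we can reach Ivy, Kai, Max, Cara, Finn, Hana, Nora, Omar. That is one component of size 8.
Total: 2 components.

2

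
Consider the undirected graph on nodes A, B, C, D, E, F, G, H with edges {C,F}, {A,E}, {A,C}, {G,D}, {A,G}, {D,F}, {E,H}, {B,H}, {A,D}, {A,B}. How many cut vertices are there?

1

Removing A increases the component count from 1 to 2, so A is a cut vertex.
By contrast removing G leaves 1 component; it is not a cut vertex. No other vertex is a cut vertex either.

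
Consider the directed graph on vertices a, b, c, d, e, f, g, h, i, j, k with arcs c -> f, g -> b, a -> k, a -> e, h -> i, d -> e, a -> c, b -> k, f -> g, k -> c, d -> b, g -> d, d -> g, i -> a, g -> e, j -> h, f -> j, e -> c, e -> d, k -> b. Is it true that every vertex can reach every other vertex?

From a we can reach every vertex (a, b, c, d, e, f, g, h, i, j, k), and every vertex can reach a (a, b, c, d, e, f, g, h, i, j, k). So the whole graph is one strongly connected component.

Yes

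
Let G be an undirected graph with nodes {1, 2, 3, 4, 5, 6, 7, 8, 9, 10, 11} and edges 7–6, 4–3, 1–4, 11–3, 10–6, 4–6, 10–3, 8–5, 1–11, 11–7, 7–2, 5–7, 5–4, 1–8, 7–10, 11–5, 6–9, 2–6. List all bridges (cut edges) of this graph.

6-9

The edges on the cycle 7-10-6-7 are not bridges since each lies on that cycle.
But removing 9–6 disconnects 9 from 6 — this is a bridge.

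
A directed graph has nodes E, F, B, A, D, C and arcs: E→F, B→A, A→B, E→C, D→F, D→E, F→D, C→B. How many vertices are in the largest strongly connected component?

3

{D, E, F} are all mutually reachable — one SCC of size 3.
{A, B} are all mutually reachable — one SCC of size 2.
{C} is an SCC by itself.
The largest has 3 vertices.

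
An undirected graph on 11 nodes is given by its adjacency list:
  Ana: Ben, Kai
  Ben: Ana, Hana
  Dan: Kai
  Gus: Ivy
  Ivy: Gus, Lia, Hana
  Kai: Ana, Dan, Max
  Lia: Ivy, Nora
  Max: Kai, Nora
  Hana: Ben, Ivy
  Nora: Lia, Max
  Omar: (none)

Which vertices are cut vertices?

Ivy, Kai

Removing Ivy increases the component count from 2 to 3, so Ivy is a cut vertex.
Removing Kai increases the component count from 2 to 3, so Kai is a cut vertex.
By contrast removing Ana leaves 2 components; it is not a cut vertex. No other vertex is a cut vertex either.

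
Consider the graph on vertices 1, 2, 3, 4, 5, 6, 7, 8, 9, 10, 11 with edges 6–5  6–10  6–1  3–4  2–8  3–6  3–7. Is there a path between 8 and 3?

The component containing 8 is {2, 8}, and 3 is not in it.

No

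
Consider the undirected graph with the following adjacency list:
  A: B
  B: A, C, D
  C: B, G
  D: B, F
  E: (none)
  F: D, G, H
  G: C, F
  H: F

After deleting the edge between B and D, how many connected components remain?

2

B and D are still connected via B-C-G-F-D, so the component count stays at 2.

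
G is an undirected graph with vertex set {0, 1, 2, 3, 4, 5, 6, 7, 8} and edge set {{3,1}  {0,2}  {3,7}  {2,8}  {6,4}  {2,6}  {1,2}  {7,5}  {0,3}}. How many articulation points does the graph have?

Removing 2 increases the component count from 1 to 3, so 2 is a cut vertex.
Removing 3 increases the component count from 1 to 2, so 3 is a cut vertex.
Removing 6 increases the component count from 1 to 2, so 6 is a cut vertex.
Likewise 7 is a cut vertex.
By contrast removing 5 leaves 1 component; it is not a cut vertex. No other vertex is a cut vertex either.

4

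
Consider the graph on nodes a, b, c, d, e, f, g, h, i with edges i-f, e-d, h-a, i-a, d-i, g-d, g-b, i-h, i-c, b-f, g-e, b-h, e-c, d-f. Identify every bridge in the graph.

none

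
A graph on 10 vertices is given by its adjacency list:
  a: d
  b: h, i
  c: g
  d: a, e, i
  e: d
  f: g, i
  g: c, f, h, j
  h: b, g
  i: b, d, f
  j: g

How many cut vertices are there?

3

Removing d increases the component count from 1 to 3, so d is a cut vertex.
Removing g increases the component count from 1 to 3, so g is a cut vertex.
Removing i increases the component count from 1 to 2, so i is a cut vertex.
By contrast removing a leaves 1 component; it is not a cut vertex. No other vertex is a cut vertex either.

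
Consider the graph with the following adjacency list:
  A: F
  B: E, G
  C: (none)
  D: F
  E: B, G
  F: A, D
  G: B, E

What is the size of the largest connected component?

3

C is isolated — a component by itself.
Starting from A we can reach A, D, F. That is one component of size 3.
Starting from B we can reach B, E, G. That is one component of size 3.
The largest has 3 vertices.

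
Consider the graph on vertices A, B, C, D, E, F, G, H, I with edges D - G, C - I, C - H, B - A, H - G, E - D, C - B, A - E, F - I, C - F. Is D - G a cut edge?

No

After removing D - G, the path D-E-A-B-C-H-G still connects them, so the edge is not a bridge.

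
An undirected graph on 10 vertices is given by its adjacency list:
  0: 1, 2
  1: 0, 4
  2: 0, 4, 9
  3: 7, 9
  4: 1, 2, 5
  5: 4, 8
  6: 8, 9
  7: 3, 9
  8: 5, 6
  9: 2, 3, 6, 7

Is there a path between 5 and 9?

From 5 we can reach 0, 1, 2, 3, 4, 5, 6, 7, 8, 9, which includes 9.

Yes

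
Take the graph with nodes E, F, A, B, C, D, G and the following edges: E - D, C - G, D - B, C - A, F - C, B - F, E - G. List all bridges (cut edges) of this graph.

A-C

The edges on the cycle E-D-B-F-C-G-E are not bridges since each lies on that cycle.
But removing C - A disconnects C from A — this is a bridge.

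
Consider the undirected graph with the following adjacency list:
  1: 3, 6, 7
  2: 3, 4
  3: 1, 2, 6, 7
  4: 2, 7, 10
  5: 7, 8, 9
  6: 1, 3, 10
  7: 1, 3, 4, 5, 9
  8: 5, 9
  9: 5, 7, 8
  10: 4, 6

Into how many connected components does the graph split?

Starting from 1 we can reach 1, 2, 3, 4, 5, 6, 7, 8, 9, 10. That is one component of size 10.
Total: 1 component.

1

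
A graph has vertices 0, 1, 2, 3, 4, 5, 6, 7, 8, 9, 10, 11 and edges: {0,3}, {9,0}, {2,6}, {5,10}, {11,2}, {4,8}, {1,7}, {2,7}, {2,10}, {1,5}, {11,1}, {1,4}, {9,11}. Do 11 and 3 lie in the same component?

Yes

From 11 we can reach 0, 1, 2, 3, 4, 5, 6, 7, 8, 9, 10, 11, which includes 3.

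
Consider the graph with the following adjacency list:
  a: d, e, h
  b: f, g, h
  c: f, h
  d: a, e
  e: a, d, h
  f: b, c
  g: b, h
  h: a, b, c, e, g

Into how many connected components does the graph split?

Starting from a we can reach a, b, c, d, e, f, g, h. That is one component of size 8.
Total: 1 component.

1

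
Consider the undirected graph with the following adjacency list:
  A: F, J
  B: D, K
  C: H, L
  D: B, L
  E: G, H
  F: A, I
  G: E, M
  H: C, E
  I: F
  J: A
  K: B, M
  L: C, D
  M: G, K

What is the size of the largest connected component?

Starting from A we can reach A, F, I, J. That is one component of size 4.
Starting from B we can reach B, C, D, E, G, H, K, L, M. That is one component of size 9.
The largest has 9 vertices.

9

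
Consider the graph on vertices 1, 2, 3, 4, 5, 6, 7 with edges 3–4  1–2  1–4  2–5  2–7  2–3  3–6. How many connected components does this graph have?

Starting from 1 we can reach 1, 2, 3, 4, 5, 6, 7. That is one component of size 7.
Total: 1 component.

1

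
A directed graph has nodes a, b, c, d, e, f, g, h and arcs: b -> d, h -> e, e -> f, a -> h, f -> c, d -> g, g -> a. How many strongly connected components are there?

{e} is an SCC by itself.
{d} is an SCC by itself.
{f} is an SCC by itself.
{a} is an SCC by itself.
{g} is an SCC by itself.
(and 3 more singleton SCCs)
That gives 8 strongly connected components.

8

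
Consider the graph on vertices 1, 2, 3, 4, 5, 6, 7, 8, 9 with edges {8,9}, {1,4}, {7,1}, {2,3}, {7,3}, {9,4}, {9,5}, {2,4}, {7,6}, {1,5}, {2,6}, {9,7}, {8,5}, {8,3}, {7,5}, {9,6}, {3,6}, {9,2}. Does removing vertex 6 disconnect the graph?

No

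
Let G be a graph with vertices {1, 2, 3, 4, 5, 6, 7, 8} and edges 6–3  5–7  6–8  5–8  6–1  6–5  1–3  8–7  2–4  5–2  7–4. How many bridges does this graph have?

0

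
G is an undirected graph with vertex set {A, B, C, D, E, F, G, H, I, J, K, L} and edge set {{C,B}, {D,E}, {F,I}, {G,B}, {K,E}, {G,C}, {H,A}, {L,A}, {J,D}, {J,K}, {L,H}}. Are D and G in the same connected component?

No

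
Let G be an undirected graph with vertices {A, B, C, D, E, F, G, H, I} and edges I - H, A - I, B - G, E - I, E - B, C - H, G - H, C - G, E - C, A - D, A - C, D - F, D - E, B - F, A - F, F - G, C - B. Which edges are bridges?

The edges on the cycle A-D-E-C-A are not bridges since each lies on that cycle.
Every edge lies on some cycle, so there are no bridges.

none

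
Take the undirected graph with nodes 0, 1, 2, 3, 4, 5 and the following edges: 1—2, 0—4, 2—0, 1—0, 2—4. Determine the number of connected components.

3 is isolated — a component by itself.
5 is isolated — a component by itself.
Starting from 0 we can reach 0, 1, 2, 4. That is one component of size 4.
Total: 3 components.

3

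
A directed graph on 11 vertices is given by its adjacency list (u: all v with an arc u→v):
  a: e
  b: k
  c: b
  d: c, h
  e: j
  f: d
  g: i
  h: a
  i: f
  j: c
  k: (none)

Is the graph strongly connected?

No

There is no directed path from d to g, so the graph is not strongly connected.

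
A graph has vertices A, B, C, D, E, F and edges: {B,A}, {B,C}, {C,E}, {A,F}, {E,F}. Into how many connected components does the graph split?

D is isolated — a component by itself.
Starting from A we can reach A, B, C, E, F. That is one component of size 5.
Total: 2 components.

2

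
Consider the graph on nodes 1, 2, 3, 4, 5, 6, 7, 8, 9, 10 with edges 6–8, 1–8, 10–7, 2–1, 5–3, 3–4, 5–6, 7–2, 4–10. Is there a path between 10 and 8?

Yes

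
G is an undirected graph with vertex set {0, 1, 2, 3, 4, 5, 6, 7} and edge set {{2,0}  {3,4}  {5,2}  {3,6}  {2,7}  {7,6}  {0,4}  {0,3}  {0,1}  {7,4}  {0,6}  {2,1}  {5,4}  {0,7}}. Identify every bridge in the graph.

The edges on the cycle 2-0-3-6-7-2 are not bridges since each lies on that cycle.
Every edge lies on some cycle, so there are no bridges.

none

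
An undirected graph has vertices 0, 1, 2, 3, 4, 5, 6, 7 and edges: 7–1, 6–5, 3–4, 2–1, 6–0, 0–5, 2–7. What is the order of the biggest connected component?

Starting from 3 we can reach 3, 4. That is one component of size 2.
Starting from 0 we can reach 0, 5, 6. That is one component of size 3.
Starting from 1 we can reach 1, 2, 7. That is one component of size 3.
The largest has 3 vertices.

3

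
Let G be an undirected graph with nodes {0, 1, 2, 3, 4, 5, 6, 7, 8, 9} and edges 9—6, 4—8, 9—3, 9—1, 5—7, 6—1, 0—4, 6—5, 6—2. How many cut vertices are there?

4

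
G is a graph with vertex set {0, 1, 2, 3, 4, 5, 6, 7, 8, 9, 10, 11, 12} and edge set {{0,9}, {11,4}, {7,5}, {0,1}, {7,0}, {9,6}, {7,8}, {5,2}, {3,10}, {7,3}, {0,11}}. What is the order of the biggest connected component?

12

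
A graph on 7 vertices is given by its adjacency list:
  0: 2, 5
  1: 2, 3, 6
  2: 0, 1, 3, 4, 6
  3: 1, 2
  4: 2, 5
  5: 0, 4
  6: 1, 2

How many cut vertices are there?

1

Removing 2 increases the component count from 1 to 2, so 2 is a cut vertex.
By contrast removing 1 leaves 1 component; it is not a cut vertex. No other vertex is a cut vertex either.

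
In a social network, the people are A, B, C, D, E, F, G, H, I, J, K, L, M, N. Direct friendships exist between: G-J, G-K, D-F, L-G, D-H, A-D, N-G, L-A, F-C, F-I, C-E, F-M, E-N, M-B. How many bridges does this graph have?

6

The edges on the cycle L-A-D-F-C-E-N-G-L are not bridges since each lies on that cycle.
But removing D-H disconnects D from H; removing K-G disconnects K from G; removing J-G disconnects J from G; removing F-M disconnects F from M — these are bridges.
In total 6 edges are bridges.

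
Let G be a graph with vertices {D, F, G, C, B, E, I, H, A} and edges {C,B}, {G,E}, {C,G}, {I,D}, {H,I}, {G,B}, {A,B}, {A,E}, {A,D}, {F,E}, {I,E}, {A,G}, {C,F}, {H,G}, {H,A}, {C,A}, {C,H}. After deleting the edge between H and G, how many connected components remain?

H and G are still connected via H-C-G, so the component count stays at 1.

1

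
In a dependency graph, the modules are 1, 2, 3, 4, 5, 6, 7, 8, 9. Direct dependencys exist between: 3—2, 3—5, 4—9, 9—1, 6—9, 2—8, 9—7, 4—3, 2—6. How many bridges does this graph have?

The edges on the cycle 4-3-2-6-9-4 are not bridges since each lies on that cycle.
But removing 3—5 disconnects 3 from 5; removing 7—9 disconnects 7 from 9; removing 2—8 disconnects 2 from 8; removing 9—1 disconnects 9 from 1 — these are bridges.
That makes 4 bridges.

4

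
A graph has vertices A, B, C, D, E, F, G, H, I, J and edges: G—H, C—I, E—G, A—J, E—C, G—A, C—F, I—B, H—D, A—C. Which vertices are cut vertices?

A, C, G, H, I

Removing A increases the component count from 1 to 2, so A is a cut vertex.
Removing C increases the component count from 1 to 3, so C is a cut vertex.
Removing G increases the component count from 1 to 2, so G is a cut vertex.
Likewise H, I are cut vertices.
By contrast removing E leaves 1 component; it is not a cut vertex. No other vertex is a cut vertex either.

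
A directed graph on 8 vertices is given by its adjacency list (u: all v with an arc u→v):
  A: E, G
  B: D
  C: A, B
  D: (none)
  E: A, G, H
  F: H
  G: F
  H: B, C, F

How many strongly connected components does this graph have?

{A, C, E, F, G, H} are all mutually reachable — one SCC of size 6.
{B} is an SCC by itself.
{D} is an SCC by itself.
That gives 3 strongly connected components.

3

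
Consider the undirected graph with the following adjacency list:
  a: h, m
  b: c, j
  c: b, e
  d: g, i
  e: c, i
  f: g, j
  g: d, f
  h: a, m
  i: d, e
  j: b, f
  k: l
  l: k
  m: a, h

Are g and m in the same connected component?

No

The component containing g is {b, c, d, e, f, g, i, j}, and m is not in it.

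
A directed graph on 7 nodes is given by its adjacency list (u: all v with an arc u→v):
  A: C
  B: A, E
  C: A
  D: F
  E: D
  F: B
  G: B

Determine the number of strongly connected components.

3

{B, D, E, F} are all mutually reachable — one SCC of size 4.
{A, C} are all mutually reachable — one SCC of size 2.
{G} is an SCC by itself.
That gives 3 strongly connected components.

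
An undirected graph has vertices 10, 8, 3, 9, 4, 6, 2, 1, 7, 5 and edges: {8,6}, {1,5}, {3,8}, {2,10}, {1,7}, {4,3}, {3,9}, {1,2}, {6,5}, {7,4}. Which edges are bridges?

The edges on the cycle 1-7-4-3-8-6-5-1 are not bridges since each lies on that cycle.
But removing 1–2 disconnects 1 from 2; removing 9–3 disconnects 9 from 3; removing 10–2 disconnects 10 from 2 — these are bridges.

1-2, 10-2, 3-9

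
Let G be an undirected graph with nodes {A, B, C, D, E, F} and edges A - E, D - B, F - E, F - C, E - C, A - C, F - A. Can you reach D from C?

No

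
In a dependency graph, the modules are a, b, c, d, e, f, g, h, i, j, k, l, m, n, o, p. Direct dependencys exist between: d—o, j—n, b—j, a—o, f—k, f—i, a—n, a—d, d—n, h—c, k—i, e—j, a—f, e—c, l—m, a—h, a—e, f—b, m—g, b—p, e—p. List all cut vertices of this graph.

f, m

Removing f increases the component count from 2 to 3, so f is a cut vertex.
Removing m increases the component count from 2 to 3, so m is a cut vertex.
By contrast removing d leaves 2 components; it is not a cut vertex. No other vertex is a cut vertex either.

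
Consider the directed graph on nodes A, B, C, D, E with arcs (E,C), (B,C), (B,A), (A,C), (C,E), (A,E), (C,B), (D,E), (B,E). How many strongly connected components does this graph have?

{A, B, C, E} are all mutually reachable — one SCC of size 4.
{D} is an SCC by itself.
That gives 2 strongly connected components.

2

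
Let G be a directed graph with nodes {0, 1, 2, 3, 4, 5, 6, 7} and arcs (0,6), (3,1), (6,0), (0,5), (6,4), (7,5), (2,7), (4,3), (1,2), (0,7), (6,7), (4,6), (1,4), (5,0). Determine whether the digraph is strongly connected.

From 6 we can reach every vertex (0, 1, 2, 3, 4, 5, 6, 7), and every vertex can reach 6 (0, 1, 2, 3, 4, 5, 6, 7). So the whole graph is one strongly connected component.

Yes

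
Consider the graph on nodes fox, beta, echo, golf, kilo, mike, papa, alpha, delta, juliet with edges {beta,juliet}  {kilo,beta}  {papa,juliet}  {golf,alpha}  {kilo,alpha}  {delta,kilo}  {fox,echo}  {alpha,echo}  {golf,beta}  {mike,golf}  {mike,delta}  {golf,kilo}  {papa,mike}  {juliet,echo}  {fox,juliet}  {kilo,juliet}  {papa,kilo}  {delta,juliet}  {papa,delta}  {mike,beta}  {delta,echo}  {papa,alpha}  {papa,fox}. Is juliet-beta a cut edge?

After removing juliet-beta, the path juliet-kilo-beta still connects them, so the edge is not a bridge.

No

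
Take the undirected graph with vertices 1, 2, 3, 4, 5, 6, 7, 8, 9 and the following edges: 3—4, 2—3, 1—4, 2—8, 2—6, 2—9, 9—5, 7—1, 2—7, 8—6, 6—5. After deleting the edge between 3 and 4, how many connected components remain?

3 and 4 are still connected via 3-2-7-1-4, so the component count stays at 1.

1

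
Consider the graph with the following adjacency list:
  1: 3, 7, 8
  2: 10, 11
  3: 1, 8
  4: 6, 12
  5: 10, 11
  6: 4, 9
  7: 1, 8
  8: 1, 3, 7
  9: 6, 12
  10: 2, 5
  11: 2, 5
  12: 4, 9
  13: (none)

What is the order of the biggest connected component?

4

13 is isolated — a component by itself.
Starting from 4 we can reach 4, 6, 9, 12. That is one component of size 4.
Starting from 2 we can reach 2, 5, 10, 11. That is one component of size 4.
Starting from 1 we can reach 1, 3, 7, 8. That is one component of size 4.
The largest has 4 vertices.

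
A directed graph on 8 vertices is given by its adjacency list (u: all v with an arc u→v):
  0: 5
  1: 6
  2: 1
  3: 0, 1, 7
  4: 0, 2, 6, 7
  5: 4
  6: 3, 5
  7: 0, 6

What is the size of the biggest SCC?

8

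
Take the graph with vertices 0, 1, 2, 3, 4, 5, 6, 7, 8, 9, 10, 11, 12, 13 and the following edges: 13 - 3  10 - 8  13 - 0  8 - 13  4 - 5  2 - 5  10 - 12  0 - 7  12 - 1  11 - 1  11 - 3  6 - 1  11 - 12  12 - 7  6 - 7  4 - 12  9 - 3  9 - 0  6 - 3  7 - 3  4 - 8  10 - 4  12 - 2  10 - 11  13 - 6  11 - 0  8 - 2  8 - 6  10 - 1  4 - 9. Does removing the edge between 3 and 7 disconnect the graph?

No

After removing 3 - 7, the path 3-6-7 still connects them, so the edge is not a bridge.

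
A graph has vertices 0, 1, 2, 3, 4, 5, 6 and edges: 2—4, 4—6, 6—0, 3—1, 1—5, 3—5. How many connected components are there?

2

Starting from 1 we can reach 1, 3, 5. That is one component of size 3.
Starting from 0 we can reach 0, 2, 4, 6. That is one component of size 4.
Total: 2 components.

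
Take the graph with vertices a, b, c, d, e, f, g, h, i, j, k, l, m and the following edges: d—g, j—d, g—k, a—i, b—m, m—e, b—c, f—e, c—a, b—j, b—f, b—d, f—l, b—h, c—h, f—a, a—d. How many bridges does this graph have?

4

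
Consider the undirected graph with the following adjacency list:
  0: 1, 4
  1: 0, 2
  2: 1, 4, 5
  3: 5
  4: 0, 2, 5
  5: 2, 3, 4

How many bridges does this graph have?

The edges on the cycle 2-1-0-4-2 are not bridges since each lies on that cycle.
But removing 3-5 disconnects 3 from 5 — this is a bridge.

1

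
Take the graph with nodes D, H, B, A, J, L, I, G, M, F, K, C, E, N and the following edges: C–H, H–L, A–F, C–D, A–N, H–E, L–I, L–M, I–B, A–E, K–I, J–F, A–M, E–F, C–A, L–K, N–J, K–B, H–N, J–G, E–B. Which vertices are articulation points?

Removing C increases the component count from 1 to 2, so C is a cut vertex.
Removing J increases the component count from 1 to 2, so J is a cut vertex.
By contrast removing N leaves 1 component; it is not a cut vertex. No other vertex is a cut vertex either.

C, J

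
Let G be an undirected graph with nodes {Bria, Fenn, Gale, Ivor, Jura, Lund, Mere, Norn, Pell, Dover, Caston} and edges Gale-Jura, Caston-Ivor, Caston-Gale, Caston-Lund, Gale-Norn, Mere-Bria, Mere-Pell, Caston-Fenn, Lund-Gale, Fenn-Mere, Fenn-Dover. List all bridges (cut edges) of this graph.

The edges on the cycle Caston-Lund-Gale-Caston are not bridges since each lies on that cycle.
But removing Mere-Bria disconnects Mere from Bria; removing Fenn-Caston disconnects Fenn from Caston; removing Pell-Mere disconnects Pell from Mere; removing Fenn-Dover disconnects Fenn from Dover — these are bridges.
In total 8 edges are bridges.

Bria-Mere, Caston-Fenn, Caston-Ivor, Dover-Fenn, Fenn-Mere, Gale-Jura, Gale-Norn, Mere-Pell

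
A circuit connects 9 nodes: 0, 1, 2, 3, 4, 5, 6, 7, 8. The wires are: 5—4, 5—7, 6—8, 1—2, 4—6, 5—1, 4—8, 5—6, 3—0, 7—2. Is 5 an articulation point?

Yes

Deleting 5 raises the number of components from 2 to 3, so 5 is a cut vertex.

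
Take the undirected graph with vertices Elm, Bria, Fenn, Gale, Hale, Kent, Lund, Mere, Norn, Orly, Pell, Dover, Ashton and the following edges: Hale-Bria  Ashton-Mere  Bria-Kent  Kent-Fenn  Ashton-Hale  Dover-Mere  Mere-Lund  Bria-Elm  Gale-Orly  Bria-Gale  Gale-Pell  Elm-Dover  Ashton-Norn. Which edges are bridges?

The edges on the cycle Ashton-Hale-Bria-Elm-Dover-Mere-Ashton are not bridges since each lies on that cycle.
But removing Kent-Bria disconnects Kent from Bria; removing Orly-Gale disconnects Orly from Gale; removing Ashton-Norn disconnects Ashton from Norn; removing Kent-Fenn disconnects Kent from Fenn — these are bridges.
In total 7 edges are bridges.

Ashton-Norn, Bria-Gale, Bria-Kent, Fenn-Kent, Gale-Orly, Gale-Pell, Lund-Mere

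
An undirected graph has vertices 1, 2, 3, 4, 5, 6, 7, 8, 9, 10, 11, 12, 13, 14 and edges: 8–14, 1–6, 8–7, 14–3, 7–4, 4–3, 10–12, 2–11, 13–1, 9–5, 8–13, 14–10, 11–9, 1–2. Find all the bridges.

The edges on the cycle 8-7-4-3-14-8 are not bridges since each lies on that cycle.
But removing 9–5 disconnects 9 from 5; removing 14–10 disconnects 14 from 10; removing 12–10 disconnects 12 from 10; removing 1–13 disconnects 1 from 13 — these are bridges.
In total 9 edges are bridges.

1-13, 1-2, 1-6, 10-12, 10-14, 11-2, 11-9, 13-8, 5-9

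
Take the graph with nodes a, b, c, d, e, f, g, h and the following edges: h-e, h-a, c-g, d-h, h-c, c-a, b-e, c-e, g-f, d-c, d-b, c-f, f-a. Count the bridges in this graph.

0

The edges on the cycle c-g-f-a-c are not bridges since each lies on that cycle.
Every edge lies on some cycle, so there are no bridges.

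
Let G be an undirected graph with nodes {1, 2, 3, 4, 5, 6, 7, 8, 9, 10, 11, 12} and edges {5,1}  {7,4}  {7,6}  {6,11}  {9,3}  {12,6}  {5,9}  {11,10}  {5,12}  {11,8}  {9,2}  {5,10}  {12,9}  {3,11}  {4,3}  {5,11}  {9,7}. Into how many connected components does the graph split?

Starting from 1 we can reach 1, 2, 3, 4, 5, 6, 7, 8, 9, 10, 11, 12. That is one component of size 12.
Total: 1 component.

1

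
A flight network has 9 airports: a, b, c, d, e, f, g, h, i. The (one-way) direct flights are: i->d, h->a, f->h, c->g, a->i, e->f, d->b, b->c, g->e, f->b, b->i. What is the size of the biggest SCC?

{a, b, c, d, e, f, g, h, i} are all mutually reachable — one SCC of size 9.
The largest has 9 vertices.

9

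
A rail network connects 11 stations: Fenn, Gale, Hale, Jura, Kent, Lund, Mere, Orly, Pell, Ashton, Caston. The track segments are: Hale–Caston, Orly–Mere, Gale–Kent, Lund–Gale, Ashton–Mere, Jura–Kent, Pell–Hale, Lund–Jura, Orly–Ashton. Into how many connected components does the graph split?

4

Fenn is isolated — a component by itself.
Starting from Hale we can reach Hale, Pell, Caston. That is one component of size 3.
Starting from Mere we can reach Mere, Orly, Ashton. That is one component of size 3.
Starting from Gale we can reach Gale, Jura, Kent, Lund. That is one component of size 4.
Total: 4 components.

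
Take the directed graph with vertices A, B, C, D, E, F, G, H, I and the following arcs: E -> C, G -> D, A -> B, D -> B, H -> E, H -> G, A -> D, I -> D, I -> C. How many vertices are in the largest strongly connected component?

1

{E} is an SCC by itself.
{C} is an SCC by itself.
{D} is an SCC by itself.
{F} is an SCC by itself.
{B} is an SCC by itself.
(and 4 more singleton SCCs)
The largest has 1 vertex.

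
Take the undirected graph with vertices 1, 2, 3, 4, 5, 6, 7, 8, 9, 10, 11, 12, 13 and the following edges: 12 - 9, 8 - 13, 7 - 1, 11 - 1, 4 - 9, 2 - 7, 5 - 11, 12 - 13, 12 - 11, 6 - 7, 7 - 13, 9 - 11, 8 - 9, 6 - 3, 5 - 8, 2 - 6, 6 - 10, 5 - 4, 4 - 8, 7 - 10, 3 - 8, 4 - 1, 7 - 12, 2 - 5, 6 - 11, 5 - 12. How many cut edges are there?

0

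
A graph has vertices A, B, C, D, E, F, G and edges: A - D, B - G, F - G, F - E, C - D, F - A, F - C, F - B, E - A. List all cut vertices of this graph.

F

Removing F increases the component count from 1 to 2, so F is a cut vertex.
By contrast removing G leaves 1 component; it is not a cut vertex. No other vertex is a cut vertex either.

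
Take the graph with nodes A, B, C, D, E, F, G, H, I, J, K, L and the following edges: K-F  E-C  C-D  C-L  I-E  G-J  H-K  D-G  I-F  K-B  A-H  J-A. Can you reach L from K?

Yes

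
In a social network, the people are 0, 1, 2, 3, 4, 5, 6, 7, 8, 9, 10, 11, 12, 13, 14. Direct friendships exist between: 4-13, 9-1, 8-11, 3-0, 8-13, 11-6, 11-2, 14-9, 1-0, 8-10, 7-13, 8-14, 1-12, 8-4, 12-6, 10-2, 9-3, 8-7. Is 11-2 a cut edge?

No

After removing 11-2, the path 11-8-10-2 still connects them, so the edge is not a bridge.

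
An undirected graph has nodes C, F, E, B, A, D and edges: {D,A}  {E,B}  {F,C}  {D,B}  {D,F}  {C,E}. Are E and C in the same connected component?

Yes

From E we can reach A, B, C, D, E, F, which includes C.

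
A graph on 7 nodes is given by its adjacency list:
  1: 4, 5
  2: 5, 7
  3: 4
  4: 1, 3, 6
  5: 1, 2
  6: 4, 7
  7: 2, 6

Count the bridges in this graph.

1

The edges on the cycle 5-1-4-6-7-2-5 are not bridges since each lies on that cycle.
But removing 4-3 disconnects 4 from 3 — this is a bridge.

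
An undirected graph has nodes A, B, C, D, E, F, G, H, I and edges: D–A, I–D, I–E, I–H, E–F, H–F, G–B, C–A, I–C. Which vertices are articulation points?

Removing I increases the component count from 2 to 3, so I is a cut vertex.
By contrast removing C leaves 2 components; it is not a cut vertex. No other vertex is a cut vertex either.

I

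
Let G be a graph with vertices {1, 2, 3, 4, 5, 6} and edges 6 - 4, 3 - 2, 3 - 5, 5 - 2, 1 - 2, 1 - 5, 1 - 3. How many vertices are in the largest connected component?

4

Starting from 4 we can reach 4, 6. That is one component of size 2.
Starting from 1 we can reach 1, 2, 3, 5. That is one component of size 4.
The largest has 4 vertices.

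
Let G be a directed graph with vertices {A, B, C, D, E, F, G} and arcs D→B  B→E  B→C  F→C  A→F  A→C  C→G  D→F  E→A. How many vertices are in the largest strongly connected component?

1

{E} is an SCC by itself.
{F} is an SCC by itself.
{A} is an SCC by itself.
{C} is an SCC by itself.
{G} is an SCC by itself.
(and 2 more singleton SCCs)
The largest has 1 vertex.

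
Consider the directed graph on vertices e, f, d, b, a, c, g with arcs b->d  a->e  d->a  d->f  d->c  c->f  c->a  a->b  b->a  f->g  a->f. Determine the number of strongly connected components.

4

{a, b, c, d} are all mutually reachable — one SCC of size 4.
{e} is an SCC by itself.
{g} is an SCC by itself.
{f} is an SCC by itself.
That gives 4 strongly connected components.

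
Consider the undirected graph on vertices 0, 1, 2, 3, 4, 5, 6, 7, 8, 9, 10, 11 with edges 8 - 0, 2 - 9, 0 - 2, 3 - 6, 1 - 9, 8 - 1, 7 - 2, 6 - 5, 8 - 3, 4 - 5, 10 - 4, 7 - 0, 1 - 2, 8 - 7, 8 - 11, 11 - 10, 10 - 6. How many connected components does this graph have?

Starting from 0 we can reach 0, 1, 2, 3, 4, 5, 6, 7, 8, 9, 10, 11. That is one component of size 12.
Total: 1 component.

1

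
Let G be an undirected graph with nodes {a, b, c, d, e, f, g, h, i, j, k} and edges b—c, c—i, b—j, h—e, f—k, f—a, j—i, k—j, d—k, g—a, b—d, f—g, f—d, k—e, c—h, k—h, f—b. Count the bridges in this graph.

0

The edges on the cycle f-g-a-f are not bridges since each lies on that cycle.
Every edge lies on some cycle, so there are no bridges.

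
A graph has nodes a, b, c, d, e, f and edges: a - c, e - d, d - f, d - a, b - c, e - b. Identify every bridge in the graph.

d-f

The edges on the cycle e-d-a-c-b-e are not bridges since each lies on that cycle.
But removing d - f disconnects d from f — this is a bridge.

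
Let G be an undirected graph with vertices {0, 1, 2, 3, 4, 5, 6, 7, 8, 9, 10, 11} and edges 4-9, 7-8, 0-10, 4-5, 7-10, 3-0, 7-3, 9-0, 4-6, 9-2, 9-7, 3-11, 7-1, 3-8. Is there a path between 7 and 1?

From 7 we can reach 0, 1, 2, 3, 4, 5, 6, 7, 8, 9, 10, 11, which includes 1.

Yes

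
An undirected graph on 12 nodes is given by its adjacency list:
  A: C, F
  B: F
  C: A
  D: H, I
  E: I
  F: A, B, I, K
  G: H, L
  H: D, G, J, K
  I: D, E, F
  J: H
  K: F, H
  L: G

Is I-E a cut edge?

Yes

Removing I-E leaves no path between I and E: the component count goes from 1 to 2. So it is a bridge.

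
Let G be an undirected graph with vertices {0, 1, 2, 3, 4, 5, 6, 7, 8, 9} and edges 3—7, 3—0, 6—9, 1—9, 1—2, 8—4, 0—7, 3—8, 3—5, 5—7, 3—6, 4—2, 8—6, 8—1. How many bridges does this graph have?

0

The edges on the cycle 8-4-2-1-8 are not bridges since each lies on that cycle.
Every edge lies on some cycle, so there are no bridges.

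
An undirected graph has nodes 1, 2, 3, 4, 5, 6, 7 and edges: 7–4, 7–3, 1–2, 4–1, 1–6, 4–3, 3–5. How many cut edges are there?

4

The edges on the cycle 7-4-3-7 are not bridges since each lies on that cycle.
But removing 1–6 disconnects 1 from 6; removing 1–2 disconnects 1 from 2; removing 4–1 disconnects 4 from 1; removing 3–5 disconnects 3 from 5 — these are bridges.
That makes 4 bridges.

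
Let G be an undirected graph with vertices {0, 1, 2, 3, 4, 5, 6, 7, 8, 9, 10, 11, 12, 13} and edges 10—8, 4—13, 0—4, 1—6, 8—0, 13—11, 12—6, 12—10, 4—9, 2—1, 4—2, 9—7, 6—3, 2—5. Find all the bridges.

The edges on the cycle 12-10-8-0-4-2-1-6-12 are not bridges since each lies on that cycle.
But removing 13—4 disconnects 13 from 4; removing 9—7 disconnects 9 from 7; removing 13—11 disconnects 13 from 11; removing 5—2 disconnects 5 from 2 — these are bridges.
In total 6 edges are bridges.

11-13, 13-4, 2-5, 3-6, 4-9, 7-9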